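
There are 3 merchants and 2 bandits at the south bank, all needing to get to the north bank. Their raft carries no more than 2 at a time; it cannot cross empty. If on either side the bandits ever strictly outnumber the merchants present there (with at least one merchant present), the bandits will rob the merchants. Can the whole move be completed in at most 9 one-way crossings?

Yes

Yes — this plan uses 7 crossings (≤ 9):
1. 2 bandits → the north bank.  (the south bank: 3M 0B; the north bank: 0M 2B)
2. 1 bandit ← the south bank.  (the south bank: 3M 1B; the north bank: 0M 1B)
3. 2 merchants → the north bank.  (the south bank: 1M 1B; the north bank: 2M 1B)
4. 1 merchant ← the south bank.  (the south bank: 2M 1B; the north bank: 1M 1B)
5. 1 merchant and 1 bandit → the north bank.  (the south bank: 1M 0B; the north bank: 2M 2B)
6. 1 bandit ← the south bank.  (the south bank: 1M 1B; the north bank: 2M 1B)
7. 1 merchant and 1 bandit → the north bank.  (the south bank: 0M 0B; the north bank: 3M 2B)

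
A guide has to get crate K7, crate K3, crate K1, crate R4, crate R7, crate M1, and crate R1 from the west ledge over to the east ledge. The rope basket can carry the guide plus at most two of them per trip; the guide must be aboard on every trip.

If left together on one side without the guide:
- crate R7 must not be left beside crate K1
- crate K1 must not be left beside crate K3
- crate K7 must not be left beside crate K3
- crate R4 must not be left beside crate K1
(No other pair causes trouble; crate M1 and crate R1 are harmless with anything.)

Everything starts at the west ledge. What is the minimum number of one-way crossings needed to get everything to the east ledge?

7

Counting alone: the guide can take at most 2 across per trip to the east ledge, so moving all 7 needs at least 4 loaded trips out, with a return between consecutive ones — at least 7 crossings.
The plan below uses exactly 7 crossings, so it is optimal:
1. Guide goes to the east ledge with crate K1 and crate K7.  [the west ledge: crate K3, crate M1, crate R1, crate R4, crate R7 | the east ledge: crate K1, crate K7]
2. Guide goes back to the west ledge alone.  [the west ledge: crate K3, crate M1, crate R1, crate R4, crate R7 | the east ledge: crate K1, crate K7]
3. Guide goes to the east ledge with crate M1 and crate R1.  [the west ledge: crate K3, crate R4, crate R7 | the east ledge: crate K1, crate K7, crate M1, crate R1]
4. Guide goes back to the west ledge alone.  [the west ledge: crate K3, crate R4, crate R7 | the east ledge: crate K1, crate K7, crate M1, crate R1]
5. Guide goes to the east ledge with crate R4 and crate R7.  [the west ledge: crate K3 | the east ledge: crate K1, crate K7, crate M1, crate R1, crate R4, crate R7]
6. Guide goes back to the west ledge with crate K1.  [the west ledge: crate K1, crate K3 | the east ledge: crate K7, crate M1, crate R1, crate R4, crate R7]
7. Guide goes to the east ledge with crate K1 and crate K3.  [the west ledge: — | the east ledge: crate K1, crate K3, crate K7, crate M1, crate R1, crate R4, crate R7]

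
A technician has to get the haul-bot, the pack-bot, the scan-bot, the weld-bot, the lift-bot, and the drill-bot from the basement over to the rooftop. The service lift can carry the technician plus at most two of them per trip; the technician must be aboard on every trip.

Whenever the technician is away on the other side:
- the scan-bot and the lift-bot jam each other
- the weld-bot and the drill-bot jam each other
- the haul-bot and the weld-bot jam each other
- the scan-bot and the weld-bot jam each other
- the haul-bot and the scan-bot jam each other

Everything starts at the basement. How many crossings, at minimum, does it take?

9

Counting alone: the technician can take at most 2 across per trip to the rooftop, so moving all 6 needs at least 3 loaded trips out, with a return between consecutive ones — at least 5 crossings.
The safety rule pushes this higher. Following every safe sequence of crossings, the most of the 6 that can be at the rooftop as the service lift arrives there on crossings 5, 7 is 4, 5 respectively — never all 6.
So no plan with fewer than 9 crossings exists, and this one achieves 9:
1. Technician goes to the rooftop with the scan-bot and the weld-bot.
2. Technician goes back to the basement with the scan-bot.
3. Technician goes to the rooftop with the haul-bot and the lift-bot.
4. Technician goes back to the basement with the haul-bot.
5. Technician goes to the rooftop with the haul-bot and the pack-bot.
6. Technician goes back to the basement with the haul-bot.
7. Technician goes to the rooftop with the drill-bot and the haul-bot.
8. Technician goes back to the basement with the weld-bot.
9. Technician goes to the rooftop with the scan-bot and the weld-bot.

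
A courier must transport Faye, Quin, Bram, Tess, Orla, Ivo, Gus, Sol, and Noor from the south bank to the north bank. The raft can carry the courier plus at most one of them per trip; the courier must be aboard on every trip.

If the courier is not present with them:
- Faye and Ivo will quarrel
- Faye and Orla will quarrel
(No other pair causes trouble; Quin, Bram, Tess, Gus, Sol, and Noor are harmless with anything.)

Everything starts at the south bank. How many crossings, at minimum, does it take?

Counting alone: the courier can take at most 1 across per trip to the north bank, so moving all 9 needs at least 9 loaded trips out, with a return between consecutive ones — at least 17 crossings.
The safety rule pushes this higher. Following every safe sequence of crossings, the most of the 9 that can be at the north bank as the raft arrives there on crossing 17 is 8 — never all 9.
So no plan with fewer than 19 crossings exists, and this one achieves 19:
1. Courier goes to the north bank with Faye.
2. Courier goes back to the south bank alone.
3. Courier goes to the north bank with Quin.
4. Courier goes back to the south bank alone.
5. Courier goes to the north bank with Bram.
6. Courier goes back to the south bank alone.
7. Courier goes to the north bank with Tess.
8. Courier goes back to the south bank alone.
9. Courier goes to the north bank with Orla.
10. Courier goes back to the south bank with Faye.
11. Courier goes to the north bank with Ivo.
12. Courier goes back to the south bank alone.
13. Courier goes to the north bank with Gus.
14. Courier goes back to the south bank alone.
15. Courier goes to the north bank with Sol.
16. Courier goes back to the south bank alone.
17. Courier goes to the north bank with Noor.
18. Courier goes back to the south bank alone.
19. Courier goes to the north bank with Faye.

19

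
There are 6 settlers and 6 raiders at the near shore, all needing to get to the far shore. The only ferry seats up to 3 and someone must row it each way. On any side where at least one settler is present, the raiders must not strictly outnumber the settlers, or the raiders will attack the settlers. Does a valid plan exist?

Following every safe sequence of crossings from the start, the most of the 12 that can be at the far shore as the ferry arrives there on crossings 1, 3, 5 is 3, 5, 6 respectively; the best ever achieved is 6 of 12.
From crossing 7 on, no configuration arises that was not already reachable earlier: only 17 distinct safe configurations (who is on which side, and where the ferry is) can ever be reached, none of them has everyone across, and every continuation just revisits them. They are: 0 settlers + 0 raiders across (ferry back at the start); 0 settlers + 1 raider across (ferry there); 0 settlers + 1 raider across (ferry back at the start); 0 settlers + 2 raiders across (ferry there); 0 settlers + 2 raiders across (ferry back at the start); 0 settlers + 3 raiders across (ferry there); 0 settlers + 3 raiders across (ferry back at the start); 0 settlers + 4 raiders across (ferry there); 0 settlers + 4 raiders across (ferry back at the start); 0 settlers + 5 raiders across (ferry there); 0 settlers + 5 raiders across (ferry back at the start); 0 settlers + 6 raiders across (ferry there); 1 settler + 1 raider across (ferry there); 1 settler + 1 raider across (ferry back at the start); 2 settlers + 2 raiders across (ferry there); 2 settlers + 2 raiders across (ferry back at the start); 3 settlers + 3 raiders across (ferry there). So no valid plan exists.

No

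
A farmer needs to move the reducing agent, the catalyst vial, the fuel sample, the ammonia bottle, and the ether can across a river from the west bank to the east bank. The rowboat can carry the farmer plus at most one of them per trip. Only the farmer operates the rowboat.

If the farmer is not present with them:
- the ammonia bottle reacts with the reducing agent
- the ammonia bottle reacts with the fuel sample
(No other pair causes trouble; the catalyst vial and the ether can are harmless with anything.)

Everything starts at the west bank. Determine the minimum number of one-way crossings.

Counting alone: the farmer can take at most 1 across per trip to the east bank, so moving all 5 needs at least 5 loaded trips out, with a return between consecutive ones — at least 9 crossings.
The safety rule pushes this higher. Following every safe sequence of crossings, the most of the 5 that can be at the east bank as the rowboat arrives there on crossing 9 is 4 — never all 5.
So no plan with fewer than 11 crossings exists, and this one achieves 11:
1. Farmer goes to the east bank with the ammonia bottle.
2. Farmer goes back to the west bank alone.
3. Farmer goes to the east bank with the reducing agent.
4. Farmer goes back to the west bank with the ammonia bottle.
5. Farmer goes to the east bank with the fuel sample.
6. Farmer goes back to the west bank alone.
7. Farmer goes to the east bank with the catalyst vial.
8. Farmer goes back to the west bank alone.
9. Farmer goes to the east bank with the ether can.
10. Farmer goes back to the west bank alone.
11. Farmer goes to the east bank with the ammonia bottle.

11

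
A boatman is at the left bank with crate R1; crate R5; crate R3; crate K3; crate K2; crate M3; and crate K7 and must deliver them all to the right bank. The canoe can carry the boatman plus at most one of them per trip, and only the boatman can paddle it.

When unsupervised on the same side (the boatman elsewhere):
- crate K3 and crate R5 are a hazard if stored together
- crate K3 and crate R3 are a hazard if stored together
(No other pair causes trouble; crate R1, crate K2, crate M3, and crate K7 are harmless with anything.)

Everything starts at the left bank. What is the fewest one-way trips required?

15

Counting alone: the boatman can take at most 1 across per trip to the right bank, so moving all 7 needs at least 7 loaded trips out, with a return between consecutive ones — at least 13 crossings.
The safety rule pushes this higher. Following every safe sequence of crossings, the most of the 7 that can be at the right bank as the canoe arrives there on crossing 13 is 6 — never all 7.
So no plan with fewer than 15 crossings exists, and this one achieves 15:
1. Boatman goes to the right bank with crate K3.  [the left bank: crate K2, crate K7, crate M3, crate R1, crate R3, crate R5 | the right bank: crate K3]
2. Boatman goes back to the left bank alone.  [the left bank: crate K2, crate K7, crate M3, crate R1, crate R3, crate R5 | the right bank: crate K3]
3. Boatman goes to the right bank with crate R1.  [the left bank: crate K2, crate K7, crate M3, crate R3, crate R5 | the right bank: crate K3, crate R1]
4. Boatman goes back to the left bank alone.  [the left bank: crate K2, crate K7, crate M3, crate R3, crate R5 | the right bank: crate K3, crate R1]
5. Boatman goes to the right bank with crate R5.  [the left bank: crate K2, crate K7, crate M3, crate R3 | the right bank: crate K3, crate R1, crate R5]
6. Boatman goes back to the left bank with crate K3.  [the left bank: crate K2, crate K3, crate K7, crate M3, crate R3 | the right bank: crate R1, crate R5]
7. Boatman goes to the right bank with crate R3.  [the left bank: crate K2, crate K3, crate K7, crate M3 | the right bank: crate R1, crate R3, crate R5]
8. Boatman goes back to the left bank alone.  [the left bank: crate K2, crate K3, crate K7, crate M3 | the right bank: crate R1, crate R3, crate R5]
9. Boatman goes to the right bank with crate K2.  [the left bank: crate K3, crate K7, crate M3 | the right bank: crate K2, crate R1, crate R3, crate R5]
10. Boatman goes back to the left bank alone.  [the left bank: crate K3, crate K7, crate M3 | the right bank: crate K2, crate R1, crate R3, crate R5]
11. Boatman goes to the right bank with crate M3.  [the left bank: crate K3, crate K7 | the right bank: crate K2, crate M3, crate R1, crate R3, crate R5]
12. Boatman goes back to the left bank alone.  [the left bank: crate K3, crate K7 | the right bank: crate K2, crate M3, crate R1, crate R3, crate R5]
13. Boatman goes to the right bank with crate K7.  [the left bank: crate K3 | the right bank: crate K2, crate K7, crate M3, crate R1, crate R3, crate R5]
14. Boatman goes back to the left bank alone.  [the left bank: crate K3 | the right bank: crate K2, crate K7, crate M3, crate R1, crate R3, crate R5]
15. Boatman goes to the right bank with crate K3.  [the left bank: — | the right bank: crate K2, crate K3, crate K7, crate M3, crate R1, crate R3, crate R5]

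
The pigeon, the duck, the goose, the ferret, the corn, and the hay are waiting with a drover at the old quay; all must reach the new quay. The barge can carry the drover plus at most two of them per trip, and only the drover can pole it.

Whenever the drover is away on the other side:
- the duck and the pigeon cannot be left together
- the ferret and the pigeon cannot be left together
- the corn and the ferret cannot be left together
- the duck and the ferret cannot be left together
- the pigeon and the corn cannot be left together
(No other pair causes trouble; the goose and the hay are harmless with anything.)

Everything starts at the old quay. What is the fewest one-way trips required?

Counting alone: the drover can take at most 2 across per trip to the new quay, so moving all 6 needs at least 3 loaded trips out, with a return between consecutive ones — at least 5 crossings.
The safety rule pushes this higher. Following every safe sequence of crossings, the most of the 6 that can be at the new quay as the barge arrives there on crossings 5, 7 is 4, 5 respectively — never all 6.
So no plan with fewer than 9 crossings exists, and this one achieves 9:
1. Drover goes to the new quay with the ferret and the pigeon.
2. Drover goes back to the old quay with the pigeon.
3. Drover goes to the new quay with the goose and the pigeon.
4. Drover goes back to the old quay with the pigeon.
5. Drover goes to the new quay with the hay and the pigeon.
6. Drover goes back to the old quay with the pigeon.
7. Drover goes to the new quay with the corn and the duck.
8. Drover goes back to the old quay with the ferret.
9. Drover goes to the new quay with the ferret and the pigeon.

9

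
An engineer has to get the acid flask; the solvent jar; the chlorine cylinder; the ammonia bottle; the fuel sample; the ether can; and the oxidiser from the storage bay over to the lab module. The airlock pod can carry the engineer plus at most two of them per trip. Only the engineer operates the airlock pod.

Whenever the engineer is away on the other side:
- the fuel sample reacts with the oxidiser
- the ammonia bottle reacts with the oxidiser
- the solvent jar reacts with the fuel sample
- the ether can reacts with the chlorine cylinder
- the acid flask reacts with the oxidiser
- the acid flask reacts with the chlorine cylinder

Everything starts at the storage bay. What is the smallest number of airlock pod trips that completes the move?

impossible

Whatever the first load, the items left behind include a forbidden pair without the engineer. No opening move is safe, so no plan exists.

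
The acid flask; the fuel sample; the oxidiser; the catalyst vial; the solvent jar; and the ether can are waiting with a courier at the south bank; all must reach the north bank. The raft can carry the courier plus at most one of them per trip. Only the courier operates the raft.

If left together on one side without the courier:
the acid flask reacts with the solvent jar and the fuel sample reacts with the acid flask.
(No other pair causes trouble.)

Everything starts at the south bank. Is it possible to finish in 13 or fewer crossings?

Yes

Yes — this plan uses 13 crossings (≤ 13):
1. Courier goes to the north bank with the acid flask.
2. Courier goes back to the south bank alone.
3. Courier goes to the north bank with the fuel sample.
4. Courier goes back to the south bank with the acid flask.
5. Courier goes to the north bank with the solvent jar.
6. Courier goes back to the south bank alone.
7. Courier goes to the north bank with the oxidiser.
8. Courier goes back to the south bank alone.
9. Courier goes to the north bank with the catalyst vial.
10. Courier goes back to the south bank alone.
11. Courier goes to the north bank with the ether can.
12. Courier goes back to the south bank alone.
13. Courier goes to the north bank with the acid flask.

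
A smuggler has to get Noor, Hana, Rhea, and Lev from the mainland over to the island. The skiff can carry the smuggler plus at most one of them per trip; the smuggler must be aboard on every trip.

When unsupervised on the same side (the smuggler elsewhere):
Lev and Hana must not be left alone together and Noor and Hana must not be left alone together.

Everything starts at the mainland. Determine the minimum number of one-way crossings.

9

Counting alone: the smuggler can take at most 1 across per trip to the island, so moving all 4 needs at least 4 loaded trips out, with a return between consecutive ones — at least 7 crossings.
The safety rule pushes this higher. Following every safe sequence of crossings, the most of the 4 that can be at the island as the skiff arrives there on crossing 7 is 3 — never all 4.
So no plan with fewer than 9 crossings exists, and this one achieves 9:
1. Smuggler goes to the island with Hana.  [the mainland: Lev, Noor, Rhea | the island: Hana]
2. Smuggler goes back to the mainland alone.  [the mainland: Lev, Noor, Rhea | the island: Hana]
3. Smuggler goes to the island with Noor.  [the mainland: Lev, Rhea | the island: Hana, Noor]
4. Smuggler goes back to the mainland with Hana.  [the mainland: Hana, Lev, Rhea | the island: Noor]
5. Smuggler goes to the island with Lev.  [the mainland: Hana, Rhea | the island: Lev, Noor]
6. Smuggler goes back to the mainland alone.  [the mainland: Hana, Rhea | the island: Lev, Noor]
7. Smuggler goes to the island with Rhea.  [the mainland: Hana | the island: Lev, Noor, Rhea]
8. Smuggler goes back to the mainland alone.  [the mainland: Hana | the island: Lev, Noor, Rhea]
9. Smuggler goes to the island with Hana.  [the mainland: — | the island: Hana, Lev, Noor, Rhea]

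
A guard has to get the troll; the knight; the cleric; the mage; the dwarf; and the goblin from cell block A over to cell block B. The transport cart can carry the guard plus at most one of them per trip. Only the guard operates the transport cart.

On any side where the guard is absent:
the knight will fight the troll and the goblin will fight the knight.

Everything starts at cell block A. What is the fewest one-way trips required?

13

Counting alone: the guard can take at most 1 across per trip to cell block B, so moving all 6 needs at least 6 loaded trips out, with a return between consecutive ones — at least 11 crossings.
The safety rule pushes this higher. Following every safe sequence of crossings, the most of the 6 that can be at cell block B as the transport cart arrives there on crossing 11 is 5 — never all 6.
So no plan with fewer than 13 crossings exists, and this one achieves 13:
1. Guard goes to cell block B with the knight.  [cell block A: the cleric, the dwarf, the goblin, the mage, the troll | cell block B: the knight]
2. Guard goes back to cell block A alone.  [cell block A: the cleric, the dwarf, the goblin, the mage, the troll | cell block B: the knight]
3. Guard goes to cell block B with the troll.  [cell block A: the cleric, the dwarf, the goblin, the mage | cell block B: the knight, the troll]
4. Guard goes back to cell block A with the knight.  [cell block A: the cleric, the dwarf, the goblin, the knight, the mage | cell block B: the troll]
5. Guard goes to cell block B with the goblin.  [cell block A: the cleric, the dwarf, the knight, the mage | cell block B: the goblin, the troll]
6. Guard goes back to cell block A alone.  [cell block A: the cleric, the dwarf, the knight, the mage | cell block B: the goblin, the troll]
7. Guard goes to cell block B with the cleric.  [cell block A: the dwarf, the knight, the mage | cell block B: the cleric, the goblin, the troll]
8. Guard goes back to cell block A alone.  [cell block A: the dwarf, the knight, the mage | cell block B: the cleric, the goblin, the troll]
9. Guard goes to cell block B with the mage.  [cell block A: the dwarf, the knight | cell block B: the cleric, the goblin, the mage, the troll]
10. Guard goes back to cell block A alone.  [cell block A: the dwarf, the knight | cell block B: the cleric, the goblin, the mage, the troll]
11. Guard goes to cell block B with the dwarf.  [cell block A: the knight | cell block B: the cleric, the dwarf, the goblin, the mage, the troll]
12. Guard goes back to cell block A alone.  [cell block A: the knight | cell block B: the cleric, the dwarf, the goblin, the mage, the troll]
13. Guard goes to cell block B with the knight.  [cell block A: — | cell block B: the cleric, the dwarf, the goblin, the knight, the mage, the troll]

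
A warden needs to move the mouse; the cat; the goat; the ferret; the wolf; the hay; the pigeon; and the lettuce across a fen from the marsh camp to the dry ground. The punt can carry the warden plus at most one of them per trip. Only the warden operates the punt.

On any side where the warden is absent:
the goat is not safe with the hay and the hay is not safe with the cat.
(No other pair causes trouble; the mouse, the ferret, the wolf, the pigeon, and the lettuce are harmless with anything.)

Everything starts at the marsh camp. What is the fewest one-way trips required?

17

Counting alone: the warden can take at most 1 across per trip to the dry ground, so moving all 8 needs at least 8 loaded trips out, with a return between consecutive ones — at least 15 crossings.
The safety rule pushes this higher. Following every safe sequence of crossings, the most of the 8 that can be at the dry ground as the punt arrives there on crossing 15 is 7 — never all 8.
So no plan with fewer than 17 crossings exists, and this one achieves 17:
1. Warden goes to the dry ground with the hay.  [the marsh camp: the cat, the ferret, the goat, the lettuce, the mouse, the pigeon, the wolf | the dry ground: the hay]
2. Warden goes back to the marsh camp alone.  [the marsh camp: the cat, the ferret, the goat, the lettuce, the mouse, the pigeon, the wolf | the dry ground: the hay]
3. Warden goes to the dry ground with the mouse.  [the marsh camp: the cat, the ferret, the goat, the lettuce, the pigeon, the wolf | the dry ground: the hay, the mouse]
4. Warden goes back to the marsh camp alone.  [the marsh camp: the cat, the ferret, the goat, the lettuce, the pigeon, the wolf | the dry ground: the hay, the mouse]
5. Warden goes to the dry ground with the cat.  [the marsh camp: the ferret, the goat, the lettuce, the pigeon, the wolf | the dry ground: the cat, the hay, the mouse]
6. Warden goes back to the marsh camp with the hay.  [the marsh camp: the ferret, the goat, the hay, the lettuce, the pigeon, the wolf | the dry ground: the cat, the mouse]
7. Warden goes to the dry ground with the goat.  [the marsh camp: the ferret, the hay, the lettuce, the pigeon, the wolf | the dry ground: the cat, the goat, the mouse]
8. Warden goes back to the marsh camp alone.  [the marsh camp: the ferret, the hay, the lettuce, the pigeon, the wolf | the dry ground: the cat, the goat, the mouse]
9. Warden goes to the dry ground with the ferret.  [the marsh camp: the hay, the lettuce, the pigeon, the wolf | the dry ground: the cat, the ferret, the goat, the mouse]
10. Warden goes back to the marsh camp alone.  [the marsh camp: the hay, the lettuce, the pigeon, the wolf | the dry ground: the cat, the ferret, the goat, the mouse]
11. Warden goes to the dry ground with the wolf.  [the marsh camp: the hay, the lettuce, the pigeon | the dry ground: the cat, the ferret, the goat, the mouse, the wolf]
12. Warden goes back to the marsh camp alone.  [the marsh camp: the hay, the lettuce, the pigeon | the dry ground: the cat, the ferret, the goat, the mouse, the wolf]
13. Warden goes to the dry ground with the pigeon.  [the marsh camp: the hay, the lettuce | the dry ground: the cat, the ferret, the goat, the mouse, the pigeon, the wolf]
14. Warden goes back to the marsh camp alone.  [the marsh camp: the hay, the lettuce | the dry ground: the cat, the ferret, the goat, the mouse, the pigeon, the wolf]
15. Warden goes to the dry ground with the lettuce.  [the marsh camp: the hay | the dry ground: the cat, the ferret, the goat, the lettuce, the mouse, the pigeon, the wolf]
16. Warden goes back to the marsh camp alone.  [the marsh camp: the hay | the dry ground: the cat, the ferret, the goat, the lettuce, the mouse, the pigeon, the wolf]
17. Warden goes to the dry ground with the hay.  [the marsh camp: — | the dry ground: the cat, the ferret, the goat, the hay, the lettuce, the mouse, the pigeon, the wolf]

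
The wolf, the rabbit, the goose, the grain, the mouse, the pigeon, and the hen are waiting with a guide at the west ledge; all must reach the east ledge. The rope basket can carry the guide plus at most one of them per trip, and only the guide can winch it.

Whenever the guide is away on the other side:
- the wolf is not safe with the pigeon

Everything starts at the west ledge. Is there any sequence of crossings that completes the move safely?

1. Guide goes to the east ledge with the wolf.  [the west ledge: the goose, the grain, the hen, the mouse, the pigeon, the rabbit | the east ledge: the wolf]
2. Guide goes back to the west ledge alone.  [the west ledge: the goose, the grain, the hen, the mouse, the pigeon, the rabbit | the east ledge: the wolf]
3. Guide goes to the east ledge with the rabbit.  [the west ledge: the goose, the grain, the hen, the mouse, the pigeon | the east ledge: the rabbit, the wolf]
4. Guide goes back to the west ledge alone.  [the west ledge: the goose, the grain, the hen, the mouse, the pigeon | the east ledge: the rabbit, the wolf]
5. Guide goes to the east ledge with the goose.  [the west ledge: the grain, the hen, the mouse, the pigeon | the east ledge: the goose, the rabbit, the wolf]
6. Guide goes back to the west ledge alone.  [the west ledge: the grain, the hen, the mouse, the pigeon | the east ledge: the goose, the rabbit, the wolf]
7. Guide goes to the east ledge with the grain.  [the west ledge: the hen, the mouse, the pigeon | the east ledge: the goose, the grain, the rabbit, the wolf]
8. Guide goes back to the west ledge alone.  [the west ledge: the hen, the mouse, the pigeon | the east ledge: the goose, the grain, the rabbit, the wolf]
9. Guide goes to the east ledge with the mouse.  [the west ledge: the hen, the pigeon | the east ledge: the goose, the grain, the mouse, the rabbit, the wolf]
10. Guide goes back to the west ledge alone.  [the west ledge: the hen, the pigeon | the east ledge: the goose, the grain, the mouse, the rabbit, the wolf]
11. Guide goes to the east ledge with the hen.  [the west ledge: the pigeon | the east ledge: the goose, the grain, the hen, the mouse, the rabbit, the wolf]
12. Guide goes back to the west ledge alone.  [the west ledge: the pigeon | the east ledge: the goose, the grain, the hen, the mouse, the rabbit, the wolf]
13. Guide goes to the east ledge with the pigeon.  [the west ledge: — | the east ledge: the goose, the grain, the hen, the mouse, the pigeon, the rabbit, the wolf]

Yes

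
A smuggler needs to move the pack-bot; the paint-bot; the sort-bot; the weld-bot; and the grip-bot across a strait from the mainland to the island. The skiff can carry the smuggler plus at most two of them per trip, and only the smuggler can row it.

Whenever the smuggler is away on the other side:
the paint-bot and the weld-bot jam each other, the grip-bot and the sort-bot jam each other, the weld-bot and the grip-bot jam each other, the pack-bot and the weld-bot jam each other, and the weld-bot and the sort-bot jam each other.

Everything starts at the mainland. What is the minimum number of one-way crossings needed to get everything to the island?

7

Counting alone: the smuggler can take at most 2 across per trip to the island, so moving all 5 needs at least 3 loaded trips out, with a return between consecutive ones — at least 5 crossings.
The safety rule pushes this higher. Following every safe sequence of crossings, the most of the 5 that can be at the island as the skiff arrives there on crossing 5 is 4 — never all 5.
So no plan with fewer than 7 crossings exists, and this one achieves 7:
1. Smuggler goes to the island with the sort-bot and the weld-bot.
2. Smuggler goes back to the mainland with the sort-bot.
3. Smuggler goes to the island with the pack-bot and the sort-bot.
4. Smuggler goes back to the mainland with the weld-bot.
5. Smuggler goes to the island with the paint-bot and the weld-bot.
6. Smuggler goes back to the mainland with the weld-bot.
7. Smuggler goes to the island with the grip-bot and the weld-bot.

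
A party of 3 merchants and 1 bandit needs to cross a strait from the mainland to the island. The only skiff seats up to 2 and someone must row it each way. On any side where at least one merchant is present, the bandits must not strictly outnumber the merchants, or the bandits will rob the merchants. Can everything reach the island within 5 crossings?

Yes — this plan uses 5 crossings (≤ 5):
1. 1 merchant and 1 bandit → the island.  (the mainland: 2M 0B; the island: 1M 1B)
2. 1 bandit ← the mainland.  (the mainland: 2M 1B; the island: 1M 0B)
3. 1 merchant and 1 bandit → the island.  (the mainland: 1M 0B; the island: 2M 1B)
4. 1 bandit ← the mainland.  (the mainland: 1M 1B; the island: 2M 0B)
5. 1 merchant and 1 bandit → the island.  (the mainland: 0M 0B; the island: 3M 1B)

Yes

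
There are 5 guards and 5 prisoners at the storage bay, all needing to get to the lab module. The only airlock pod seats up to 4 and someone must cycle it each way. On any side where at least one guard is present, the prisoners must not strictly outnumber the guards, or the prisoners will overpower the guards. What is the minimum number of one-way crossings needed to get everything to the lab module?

7

Counting alone: each trip to the lab module takes at most 4 across and each return brings at least 1 back, so after t trips out (and t−1 returns) at most 4t − (t−1) of the 10 are across; that first reaches 10 at t = 3, so at least 5 crossings are needed.
The safety rule pushes this higher. Following every safe sequence of crossings, the most of the 10 that can be at the lab module as the airlock pod arrives there on crossing 5 is 9 — never all 10.
So no plan with fewer than 7 crossings exists, and this one achieves 7:
1. 2 prisoners → the lab module.  (the storage bay: 5G 3P; the lab module: 0G 2P)
2. 1 prisoner ← the storage bay.  (the storage bay: 5G 4P; the lab module: 0G 1P)
3. 4 prisoners → the lab module.  (the storage bay: 5G 0P; the lab module: 0G 5P)
4. 1 prisoner ← the storage bay.  (the storage bay: 5G 1P; the lab module: 0G 4P)
5. 4 guards → the lab module.  (the storage bay: 1G 1P; the lab module: 4G 4P)
6. 1 guard and 1 prisoner ← the storage bay.  (the storage bay: 2G 2P; the lab module: 3G 3P)
7. 2 guards and 2 prisoners → the lab module.  (the storage bay: 0G 0P; the lab module: 5G 5P)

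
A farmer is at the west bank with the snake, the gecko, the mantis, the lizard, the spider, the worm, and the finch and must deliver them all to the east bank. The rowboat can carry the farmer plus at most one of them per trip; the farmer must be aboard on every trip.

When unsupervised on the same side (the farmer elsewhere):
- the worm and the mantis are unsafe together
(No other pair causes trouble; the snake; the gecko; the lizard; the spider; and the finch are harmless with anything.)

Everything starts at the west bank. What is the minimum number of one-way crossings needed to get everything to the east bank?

13

Counting alone: the farmer can take at most 1 across per trip to the east bank, so moving all 7 needs at least 7 loaded trips out, with a return between consecutive ones — at least 13 crossings.
The plan below uses exactly 13 crossings, so it is optimal:
1. Farmer goes to the east bank with the mantis.  [the west bank: the finch, the gecko, the lizard, the snake, the spider, the worm | the east bank: the mantis]
2. Farmer goes back to the west bank alone.  [the west bank: the finch, the gecko, the lizard, the snake, the spider, the worm | the east bank: the mantis]
3. Farmer goes to the east bank with the snake.  [the west bank: the finch, the gecko, the lizard, the spider, the worm | the east bank: the mantis, the snake]
4. Farmer goes back to the west bank alone.  [the west bank: the finch, the gecko, the lizard, the spider, the worm | the east bank: the mantis, the snake]
5. Farmer goes to the east bank with the gecko.  [the west bank: the finch, the lizard, the spider, the worm | the east bank: the gecko, the mantis, the snake]
6. Farmer goes back to the west bank alone.  [the west bank: the finch, the lizard, the spider, the worm | the east bank: the gecko, the mantis, the snake]
7. Farmer goes to the east bank with the lizard.  [the west bank: the finch, the spider, the worm | the east bank: the gecko, the lizard, the mantis, the snake]
8. Farmer goes back to the west bank alone.  [the west bank: the finch, the spider, the worm | the east bank: the gecko, the lizard, the mantis, the snake]
9. Farmer goes to the east bank with the spider.  [the west bank: the finch, the worm | the east bank: the gecko, the lizard, the mantis, the snake, the spider]
10. Farmer goes back to the west bank alone.  [the west bank: the finch, the worm | the east bank: the gecko, the lizard, the mantis, the snake, the spider]
11. Farmer goes to the east bank with the finch.  [the west bank: the worm | the east bank: the finch, the gecko, the lizard, the mantis, the snake, the spider]
12. Farmer goes back to the west bank alone.  [the west bank: the worm | the east bank: the finch, the gecko, the lizard, the mantis, the snake, the spider]
13. Farmer goes to the east bank with the worm.  [the west bank: — | the east bank: the finch, the gecko, the lizard, the mantis, the snake, the spider, the worm]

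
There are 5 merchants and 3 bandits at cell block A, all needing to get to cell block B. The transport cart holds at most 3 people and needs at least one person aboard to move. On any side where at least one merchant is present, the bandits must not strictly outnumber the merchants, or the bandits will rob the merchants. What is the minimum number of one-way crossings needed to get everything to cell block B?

7

Counting alone: each trip to cell block B takes at most 3 across and each return brings at least 1 back, so after t trips out (and t−1 returns) at most 3t − (t−1) of the 8 are across; that first reaches 8 at t = 4, so at least 7 crossings are needed.
The plan below uses exactly 7 crossings, so it is optimal:
1. 2 bandits → cell block B.  (cell block A: 5M 1B; cell block B: 0M 2B)
2. 1 bandit ← cell block A.  (cell block A: 5M 2B; cell block B: 0M 1B)
3. 2 merchants and 1 bandit → cell block B.  (cell block A: 3M 1B; cell block B: 2M 2B)
4. 1 bandit ← cell block A.  (cell block A: 3M 2B; cell block B: 2M 1B)
5. 1 merchant and 2 bandits → cell block B.  (cell block A: 2M 0B; cell block B: 3M 3B)
6. 1 bandit ← cell block A.  (cell block A: 2M 1B; cell block B: 3M 2B)
7. 2 merchants and 1 bandit → cell block B.  (cell block A: 0M 0B; cell block B: 5M 3B)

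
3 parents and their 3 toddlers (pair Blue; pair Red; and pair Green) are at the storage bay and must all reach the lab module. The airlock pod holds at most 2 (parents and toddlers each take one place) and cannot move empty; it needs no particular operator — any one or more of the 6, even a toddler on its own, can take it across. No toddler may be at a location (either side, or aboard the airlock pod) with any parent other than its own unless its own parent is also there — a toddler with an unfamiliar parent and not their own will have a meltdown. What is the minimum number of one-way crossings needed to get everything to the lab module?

Counting alone: each trip to the lab module takes at most 2 across and each return brings at least 1 back, so after t trips out (and t−1 returns) at most 2t − (t−1) of the 6 are across; that first reaches 6 at t = 5, so at least 9 crossings are needed.
The safety rule pushes this higher. Following every safe sequence of crossings, the most of the 6 that can be at the lab module as the airlock pod arrives there on crossing 9 is 5 — never all 6.
So no plan with fewer than 11 crossings exists, and this one achieves 11:
1. parent Blue and toddler Blue cross → the lab module.
2. parent Blue crosses ← the storage bay.
3. toddler Green and toddler Red cross → the lab module.
4. toddler Blue crosses ← the storage bay.
5. parent Green and parent Red cross → the lab module.
6. parent Red and toddler Red cross ← the storage bay.
7. parent Blue and parent Red cross → the lab module.
8. toddler Green crosses ← the storage bay.
9. toddler Blue and toddler Red cross → the lab module.
10. parent Green crosses ← the storage bay.
11. parent Green and toddler Green cross → the lab module.

11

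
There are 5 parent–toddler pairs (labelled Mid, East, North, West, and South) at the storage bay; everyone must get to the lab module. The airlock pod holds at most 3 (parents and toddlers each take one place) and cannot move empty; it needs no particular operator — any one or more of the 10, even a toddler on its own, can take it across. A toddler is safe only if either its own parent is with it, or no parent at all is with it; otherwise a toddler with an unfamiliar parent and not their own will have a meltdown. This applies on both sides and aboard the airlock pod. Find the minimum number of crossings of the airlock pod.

11

Counting alone: each trip to the lab module takes at most 3 across and each return brings at least 1 back, so after t trips out (and t−1 returns) at most 3t − (t−1) of the 10 are across; that first reaches 10 at t = 5, so at least 9 crossings are needed.
The safety rule pushes this higher. Following every safe sequence of crossings, the most of the 10 that can be at the lab module as the airlock pod arrives there on crossing 9 is 9 — never all 10.
So no plan with fewer than 11 crossings exists, and this one achieves 11:
1. parent Mid and toddler Mid cross → the lab module.
2. parent Mid crosses ← the storage bay.
3. toddler East, toddler North, and toddler West cross → the lab module.
4. toddler Mid crosses ← the storage bay.
5. parent East, parent North, and parent West cross → the lab module.
6. parent East and toddler East cross ← the storage bay.
7. parent East, parent Mid, and parent South cross → the lab module.
8. toddler North crosses ← the storage bay.
9. toddler East and toddler Mid cross → the lab module.
10. toddler Mid crosses ← the storage bay.
11. toddler Mid, toddler North, and toddler South cross → the lab module.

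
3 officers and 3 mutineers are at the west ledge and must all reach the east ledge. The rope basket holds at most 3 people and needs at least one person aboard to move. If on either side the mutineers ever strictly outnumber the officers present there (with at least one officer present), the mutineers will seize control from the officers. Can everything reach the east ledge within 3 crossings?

Counting alone: each trip to the east ledge takes at most 3 across and each return brings at least 1 back, so after t trips out (and t−1 returns) at most 3t − (t−1) of the 6 are across; that first reaches 6 at t = 3, so at least 5 crossings are needed.
Since 3 < 5, 3 crossings cannot be enough. (The shortest complete plan in fact takes 5:)
1. 2 mutineers → the east ledge.  (the west ledge: 3O 1M; the east ledge: 0O 2M)
2. 1 mutineer ← the west ledge.  (the west ledge: 3O 2M; the east ledge: 0O 1M)
3. 3 officers → the east ledge.  (the west ledge: 0O 2M; the east ledge: 3O 1M)
4. 1 mutineer ← the west ledge.  (the west ledge: 0O 3M; the east ledge: 3O 0M)
5. 3 mutineers → the east ledge.  (the west ledge: 0O 0M; the east ledge: 3O 3M)

No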